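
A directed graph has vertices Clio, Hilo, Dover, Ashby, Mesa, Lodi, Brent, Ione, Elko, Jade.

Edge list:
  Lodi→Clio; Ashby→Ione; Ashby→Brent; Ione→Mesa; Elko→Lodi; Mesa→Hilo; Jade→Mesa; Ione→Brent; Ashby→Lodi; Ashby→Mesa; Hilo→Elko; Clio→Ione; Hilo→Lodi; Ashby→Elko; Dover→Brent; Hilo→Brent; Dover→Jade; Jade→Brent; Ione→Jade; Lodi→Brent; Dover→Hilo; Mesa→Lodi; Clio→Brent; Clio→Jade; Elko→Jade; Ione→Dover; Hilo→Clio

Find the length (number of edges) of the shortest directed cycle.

4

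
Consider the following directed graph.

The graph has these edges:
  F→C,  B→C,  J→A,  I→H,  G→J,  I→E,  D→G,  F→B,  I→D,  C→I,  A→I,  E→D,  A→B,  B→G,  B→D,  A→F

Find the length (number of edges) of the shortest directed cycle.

4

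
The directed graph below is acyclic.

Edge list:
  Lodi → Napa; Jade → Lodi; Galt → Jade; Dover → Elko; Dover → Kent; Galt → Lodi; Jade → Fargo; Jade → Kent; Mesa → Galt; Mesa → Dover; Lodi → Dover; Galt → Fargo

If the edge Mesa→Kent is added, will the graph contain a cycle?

No

Adding Mesa→Kent creates a cycle iff Kent can already reach Mesa.
Explore from Kent: no path reaches Mesa. The graph stays acyclic.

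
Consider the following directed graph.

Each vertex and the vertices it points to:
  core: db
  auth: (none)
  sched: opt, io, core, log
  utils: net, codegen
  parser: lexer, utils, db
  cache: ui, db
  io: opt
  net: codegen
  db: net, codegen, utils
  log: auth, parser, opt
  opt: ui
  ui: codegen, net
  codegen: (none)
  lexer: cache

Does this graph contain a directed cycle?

No

DFS with white/gray/black marking, starting from db:
db gray
  net gray
    codegen gray
    codegen black
  net black
  db→codegen: codegen black — skip
  utils gray
    utils→net: net black — skip
    utils→codegen: codegen black — skip
  utils black
db black
core gray
  core→db: db black — skip
core black
auth gray
auth black
sched gray
  opt gray
    ui gray
      ui→codegen: codegen black — skip
      ui→net: net black — skip
    ui black
  opt black
  io gray
    io→opt: opt black — skip
  io black
  sched→core: core black — skip
  log gray
    log→auth: auth black — skip
    parser gray
      lexer gray
        cache gray
          cache→ui: ui black — skip
          cache→db: db black — skip
        cache black
      lexer black
      parser→utils: utils black — skip
      parser→db: db black — skip
    parser black
    log→opt: opt black — skip
  log black
sched black
Every edge goes to a white or black vertex — no back edge, so the graph is acyclic.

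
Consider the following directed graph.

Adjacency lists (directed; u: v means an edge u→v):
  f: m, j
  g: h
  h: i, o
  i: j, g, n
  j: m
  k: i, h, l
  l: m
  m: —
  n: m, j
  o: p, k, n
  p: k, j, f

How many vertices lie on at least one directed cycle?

A vertex is on a directed cycle iff it belongs to a strongly connected component of size ≥ 2 (or has a self-loop).
The vertices on cycles are {g, h, i, k, o, p} — 6 in total.

6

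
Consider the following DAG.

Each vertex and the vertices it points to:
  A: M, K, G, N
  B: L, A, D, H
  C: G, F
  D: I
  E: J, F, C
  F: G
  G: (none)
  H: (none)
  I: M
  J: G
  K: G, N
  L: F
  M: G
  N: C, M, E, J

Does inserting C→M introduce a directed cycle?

Adding C→M creates a cycle iff M can already reach C.
Explore from M: no path reaches C. The graph stays acyclic.

No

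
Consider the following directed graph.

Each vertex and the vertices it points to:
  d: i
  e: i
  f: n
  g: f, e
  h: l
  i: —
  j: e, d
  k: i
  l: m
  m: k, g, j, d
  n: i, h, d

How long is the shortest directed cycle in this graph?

6

For each vertex v, BFS finds the shortest path from v back to v.
The shortest such closed walk is m → g → f → n → h → l → m, length 6.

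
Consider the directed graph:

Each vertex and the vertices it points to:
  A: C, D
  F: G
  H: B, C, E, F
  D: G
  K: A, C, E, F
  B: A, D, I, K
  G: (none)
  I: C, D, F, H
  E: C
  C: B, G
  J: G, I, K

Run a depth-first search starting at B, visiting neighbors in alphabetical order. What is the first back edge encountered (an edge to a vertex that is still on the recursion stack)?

DFS from B (visiting neighbors in alphabetical order); mark gray on enter, black on exit:
B gray
  A gray
    C gray
      C→B: B is gray → back edge
First back edge: C → B.

C->B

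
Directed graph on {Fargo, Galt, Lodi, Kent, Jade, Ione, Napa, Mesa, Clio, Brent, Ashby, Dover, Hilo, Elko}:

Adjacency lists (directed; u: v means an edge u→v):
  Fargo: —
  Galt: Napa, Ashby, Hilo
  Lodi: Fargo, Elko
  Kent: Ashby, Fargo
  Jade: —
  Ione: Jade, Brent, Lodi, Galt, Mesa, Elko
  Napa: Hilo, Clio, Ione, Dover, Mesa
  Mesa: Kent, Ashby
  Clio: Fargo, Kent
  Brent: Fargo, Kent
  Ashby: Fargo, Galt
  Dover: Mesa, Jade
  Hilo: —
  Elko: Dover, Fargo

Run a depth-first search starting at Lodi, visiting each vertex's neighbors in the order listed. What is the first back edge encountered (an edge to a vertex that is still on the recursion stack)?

Clio→Kent

DFS from Lodi (visiting each vertex's neighbors in the order listed); mark gray on enter, black on exit:
Lodi gray
  Fargo gray
  Fargo black
  Elko gray
    Dover gray
      Mesa gray
        Kent gray
          Ashby gray
            Ashby→Fargo: Fargo black — skip
            Galt gray
              Napa gray
                Hilo gray
                Hilo black
                Clio gray
                  Clio→Fargo: Fargo black — skip
                  Clio→Kent: Kent is gray → back edge
First back edge: Clio → Kent.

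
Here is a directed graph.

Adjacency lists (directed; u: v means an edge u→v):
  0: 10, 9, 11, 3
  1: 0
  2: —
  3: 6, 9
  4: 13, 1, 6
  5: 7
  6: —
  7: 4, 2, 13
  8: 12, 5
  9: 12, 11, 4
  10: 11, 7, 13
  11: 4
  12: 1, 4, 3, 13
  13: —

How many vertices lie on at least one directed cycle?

9

A vertex is on a directed cycle iff it belongs to a strongly connected component of size ≥ 2 (or has a self-loop).
The vertices on cycles are {0, 1, 3, 4, 7, 9, 10, 11, 12} — 9 in total.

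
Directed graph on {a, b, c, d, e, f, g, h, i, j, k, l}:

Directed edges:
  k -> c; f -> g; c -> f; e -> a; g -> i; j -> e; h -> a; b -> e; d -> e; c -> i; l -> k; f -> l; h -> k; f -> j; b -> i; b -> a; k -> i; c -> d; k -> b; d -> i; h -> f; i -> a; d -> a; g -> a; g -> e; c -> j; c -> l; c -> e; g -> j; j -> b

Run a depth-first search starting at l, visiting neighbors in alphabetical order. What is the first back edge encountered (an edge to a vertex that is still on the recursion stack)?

f->l

DFS from l (visiting neighbors in alphabetical order); mark gray on enter, black on exit:
l gray
  k gray
    b gray
      a gray
      a black
      e gray
        e→a: a black — skip
      e black
      i gray
        i→a: a black — skip
      i black
    b black
    c gray
      d gray
        d→a: a black — skip
        d→e: e black — skip
        d→i: i black — skip
      d black
      c→e: e black — skip
      f gray
        g gray
          g→a: a black — skip
          g→e: e black — skip
          g→i: i black — skip
          j gray
            j→b: b black — skip
            j→e: e black — skip
          j black
        g black
        f→j: j black — skip
        f→l: l is gray → back edge
First back edge: f → l.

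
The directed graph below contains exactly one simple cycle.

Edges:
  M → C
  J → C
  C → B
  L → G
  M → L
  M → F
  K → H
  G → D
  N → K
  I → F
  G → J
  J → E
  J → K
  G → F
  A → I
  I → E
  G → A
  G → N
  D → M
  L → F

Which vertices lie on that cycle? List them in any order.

D, G, L, M

DFS with gray/black marking from G:
G gray
  N gray
    K gray
      H gray
      H black
    K black
  N black
  A gray
    I gray
      E gray
      E black
      F gray
      F black
    I black
  A black
  D gray
    M gray
      L gray
        L→G: G is gray → back edge
Back edge closes the cycle G → D → M → L → G; its vertices are {D, G, L, M}.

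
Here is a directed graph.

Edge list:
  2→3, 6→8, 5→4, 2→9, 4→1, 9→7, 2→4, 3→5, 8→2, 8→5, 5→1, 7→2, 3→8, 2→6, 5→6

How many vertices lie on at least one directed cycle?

A vertex is on a directed cycle iff it belongs to a strongly connected component of size ≥ 2 (or has a self-loop).
The vertices on cycles are {2, 3, 5, 6, 7, 8, 9} — 7 in total.

7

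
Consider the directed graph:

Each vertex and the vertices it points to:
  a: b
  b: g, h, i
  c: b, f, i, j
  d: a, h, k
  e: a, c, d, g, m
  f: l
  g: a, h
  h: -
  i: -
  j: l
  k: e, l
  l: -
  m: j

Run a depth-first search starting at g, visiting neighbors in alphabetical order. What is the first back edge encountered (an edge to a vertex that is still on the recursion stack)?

DFS from g (visiting neighbors in alphabetical order); mark gray on enter, black on exit:
g gray
  a gray
    b gray
      b→g: g is gray → back edge
First back edge: b → g.

b->g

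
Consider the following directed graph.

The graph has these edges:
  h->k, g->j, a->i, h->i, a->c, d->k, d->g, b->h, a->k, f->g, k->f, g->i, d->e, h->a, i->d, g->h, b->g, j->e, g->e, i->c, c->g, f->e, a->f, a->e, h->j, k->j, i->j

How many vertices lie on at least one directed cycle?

A vertex is on a directed cycle iff it belongs to a strongly connected component of size ≥ 2 (or has a self-loop).
The vertices on cycles are {a, c, d, f, g, h, i, k} — 8 in total.

8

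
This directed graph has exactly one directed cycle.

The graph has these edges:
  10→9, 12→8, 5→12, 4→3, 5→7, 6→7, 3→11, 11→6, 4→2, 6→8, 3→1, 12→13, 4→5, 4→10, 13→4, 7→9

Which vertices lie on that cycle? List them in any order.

4, 5, 12, 13

DFS with gray/black marking from 4:
4 gray
  5 gray
    7 gray
      9 gray
      9 black
    7 black
    12 gray
      8 gray
      8 black
      13 gray
        13→4: 4 is gray → back edge
Back edge closes the cycle 4 → 5 → 12 → 13 → 4; its vertices are {4, 5, 12, 13}.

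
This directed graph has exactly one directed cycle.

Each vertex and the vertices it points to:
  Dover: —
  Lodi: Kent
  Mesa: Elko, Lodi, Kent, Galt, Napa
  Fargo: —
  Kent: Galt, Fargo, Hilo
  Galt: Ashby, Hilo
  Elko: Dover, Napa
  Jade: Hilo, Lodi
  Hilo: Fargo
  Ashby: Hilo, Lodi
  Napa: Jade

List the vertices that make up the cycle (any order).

Galt, Kent, Lodi, Ashby

DFS with gray/black marking from Galt:
Galt gray
  Ashby gray
    Hilo gray
      Fargo gray
      Fargo black
    Hilo black
    Lodi gray
      Kent gray
        Kent→Galt: Galt is gray → back edge
Back edge closes the cycle Galt → Ashby → Lodi → Kent → Galt; its vertices are {Galt, Kent, Lodi, Ashby}.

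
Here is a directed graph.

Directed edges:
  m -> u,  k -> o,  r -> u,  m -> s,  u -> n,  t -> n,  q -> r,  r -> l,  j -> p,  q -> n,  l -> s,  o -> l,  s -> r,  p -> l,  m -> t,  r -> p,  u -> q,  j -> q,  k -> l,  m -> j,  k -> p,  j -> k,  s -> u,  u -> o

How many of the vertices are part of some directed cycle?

A vertex is on a directed cycle iff it belongs to a strongly connected component of size ≥ 2 (or has a self-loop).
The vertices on cycles are {l, o, p, q, r, s, u} — 7 in total.

7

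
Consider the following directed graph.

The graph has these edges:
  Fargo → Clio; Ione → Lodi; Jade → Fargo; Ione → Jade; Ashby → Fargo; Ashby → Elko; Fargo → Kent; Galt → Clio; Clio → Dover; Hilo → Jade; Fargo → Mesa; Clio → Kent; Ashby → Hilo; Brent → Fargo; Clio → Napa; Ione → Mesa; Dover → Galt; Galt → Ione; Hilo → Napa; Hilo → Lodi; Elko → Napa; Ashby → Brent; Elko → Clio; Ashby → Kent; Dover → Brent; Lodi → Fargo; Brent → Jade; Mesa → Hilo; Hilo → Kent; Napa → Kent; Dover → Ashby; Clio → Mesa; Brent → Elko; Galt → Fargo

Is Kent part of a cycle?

Kent lies on a cycle iff there is a path from Kent back to itself.
Exploring from Kent, it never reaches itself; equivalently, its strongly connected component is a singleton.

No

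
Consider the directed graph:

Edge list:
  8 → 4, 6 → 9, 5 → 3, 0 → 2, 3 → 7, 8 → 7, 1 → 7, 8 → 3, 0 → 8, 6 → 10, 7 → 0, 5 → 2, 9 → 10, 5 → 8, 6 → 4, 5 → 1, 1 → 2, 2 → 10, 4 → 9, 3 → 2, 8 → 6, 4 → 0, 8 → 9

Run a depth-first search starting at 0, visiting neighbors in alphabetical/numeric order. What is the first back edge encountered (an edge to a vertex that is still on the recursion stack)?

DFS from 0 (visiting neighbors in alphabetical/numeric order); mark gray on enter, black on exit:
0 gray
  2 gray
    10 gray
    10 black
  2 black
  8 gray
    3 gray
      3→2: 2 black — skip
      7 gray
        7→0: 0 is gray → back edge
First back edge: 7 → 0.

7->0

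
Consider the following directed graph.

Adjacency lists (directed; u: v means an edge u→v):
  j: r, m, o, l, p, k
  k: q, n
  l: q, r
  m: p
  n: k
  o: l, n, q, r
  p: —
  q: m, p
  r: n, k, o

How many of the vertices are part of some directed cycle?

A vertex is on a directed cycle iff it belongs to a strongly connected component of size ≥ 2 (or has a self-loop).
The vertices on cycles are {k, l, n, o, r} — 5 in total.

5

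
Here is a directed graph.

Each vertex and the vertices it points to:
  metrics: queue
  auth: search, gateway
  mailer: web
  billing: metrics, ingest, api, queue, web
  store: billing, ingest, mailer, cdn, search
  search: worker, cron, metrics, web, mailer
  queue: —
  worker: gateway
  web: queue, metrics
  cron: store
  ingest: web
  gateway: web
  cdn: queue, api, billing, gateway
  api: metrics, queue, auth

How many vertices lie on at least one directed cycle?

7

A vertex is on a directed cycle iff it belongs to a strongly connected component of size ≥ 2 (or has a self-loop).
The vertices on cycles are {api, cdn, auth, cron, store, search, billing} — 7 in total.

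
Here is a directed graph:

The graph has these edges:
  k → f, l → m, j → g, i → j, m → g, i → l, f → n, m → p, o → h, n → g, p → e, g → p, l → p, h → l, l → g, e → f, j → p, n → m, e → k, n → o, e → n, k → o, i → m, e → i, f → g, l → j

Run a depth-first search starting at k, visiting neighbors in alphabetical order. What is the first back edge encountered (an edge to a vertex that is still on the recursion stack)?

DFS from k (visiting neighbors in alphabetical order); mark gray on enter, black on exit:
k gray
  f gray
    g gray
      p gray
        e gray
          e→f: f is gray → back edge
First back edge: e → f.

e->f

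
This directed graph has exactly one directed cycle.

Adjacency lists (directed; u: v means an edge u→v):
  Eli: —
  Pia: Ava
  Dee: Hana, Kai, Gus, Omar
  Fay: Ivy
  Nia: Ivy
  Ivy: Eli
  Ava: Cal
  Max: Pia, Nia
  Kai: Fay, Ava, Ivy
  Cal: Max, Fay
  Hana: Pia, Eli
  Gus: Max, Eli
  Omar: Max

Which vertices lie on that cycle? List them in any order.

Ava, Cal, Max, Pia

DFS with gray/black marking from Max:
Max gray
  Pia gray
    Ava gray
      Cal gray
        Cal→Max: Max is gray → back edge
Back edge closes the cycle Max → Pia → Ava → Cal → Max; its vertices are {Ava, Cal, Max, Pia}.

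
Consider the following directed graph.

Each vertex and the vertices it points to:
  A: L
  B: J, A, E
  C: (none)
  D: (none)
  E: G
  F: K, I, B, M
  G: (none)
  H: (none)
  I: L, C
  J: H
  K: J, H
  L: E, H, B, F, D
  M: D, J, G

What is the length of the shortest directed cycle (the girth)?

For each vertex v, BFS finds the shortest path from v back to v.
The shortest such closed walk is L → B → A → L, length 3.

3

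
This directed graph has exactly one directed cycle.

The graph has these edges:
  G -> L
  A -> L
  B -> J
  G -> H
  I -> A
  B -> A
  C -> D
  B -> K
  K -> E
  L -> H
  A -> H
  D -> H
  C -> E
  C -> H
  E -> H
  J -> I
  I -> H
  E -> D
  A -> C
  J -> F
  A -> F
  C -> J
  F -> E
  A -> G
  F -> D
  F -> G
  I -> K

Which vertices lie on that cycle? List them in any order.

A, C, I, J

DFS with gray/black marking from A:
A gray
  G gray
    L gray
      H gray
      H black
    L black
    G→H: H black — skip
  G black
  A→H: H black — skip
  A→L: L black — skip
  C gray
    E gray
      D gray
        D→H: H black — skip
      D black
      E→H: H black — skip
    E black
    C→D: D black — skip
    J gray
      F gray
        F→E: E black — skip
        F→G: G black — skip
        F→D: D black — skip
      F black
      I gray
        I→A: A is gray → back edge
Back edge closes the cycle A → C → J → I → A; its vertices are {A, C, I, J}.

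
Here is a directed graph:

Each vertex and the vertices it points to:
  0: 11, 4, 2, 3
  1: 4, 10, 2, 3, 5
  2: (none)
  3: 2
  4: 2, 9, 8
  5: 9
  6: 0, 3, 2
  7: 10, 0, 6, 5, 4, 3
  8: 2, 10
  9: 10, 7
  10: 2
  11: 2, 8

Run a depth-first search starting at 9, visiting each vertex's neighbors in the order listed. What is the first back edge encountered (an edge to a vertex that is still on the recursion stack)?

4→9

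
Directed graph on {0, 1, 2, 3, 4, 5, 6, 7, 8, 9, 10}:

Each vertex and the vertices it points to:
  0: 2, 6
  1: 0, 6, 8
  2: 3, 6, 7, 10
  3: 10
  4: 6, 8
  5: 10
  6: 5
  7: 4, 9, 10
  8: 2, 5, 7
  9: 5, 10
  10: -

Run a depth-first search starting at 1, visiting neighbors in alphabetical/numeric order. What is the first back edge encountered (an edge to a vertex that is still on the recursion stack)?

8→2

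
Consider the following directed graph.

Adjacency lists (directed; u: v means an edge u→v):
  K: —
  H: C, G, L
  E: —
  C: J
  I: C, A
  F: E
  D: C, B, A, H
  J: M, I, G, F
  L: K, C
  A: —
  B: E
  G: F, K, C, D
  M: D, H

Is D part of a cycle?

Yes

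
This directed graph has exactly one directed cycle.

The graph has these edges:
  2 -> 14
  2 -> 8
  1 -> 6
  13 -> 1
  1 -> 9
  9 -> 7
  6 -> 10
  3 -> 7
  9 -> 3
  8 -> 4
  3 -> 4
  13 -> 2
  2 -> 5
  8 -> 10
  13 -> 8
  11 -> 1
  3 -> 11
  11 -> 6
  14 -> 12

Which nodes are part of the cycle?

1, 3, 9, 11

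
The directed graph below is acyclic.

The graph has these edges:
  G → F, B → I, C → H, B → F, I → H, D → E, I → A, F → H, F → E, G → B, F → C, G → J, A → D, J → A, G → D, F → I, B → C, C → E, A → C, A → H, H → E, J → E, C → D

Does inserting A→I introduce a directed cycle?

Adding A→I creates a cycle iff I can already reach A.
Path from I: I → A.
So I → … → A → I is a cycle.

Yes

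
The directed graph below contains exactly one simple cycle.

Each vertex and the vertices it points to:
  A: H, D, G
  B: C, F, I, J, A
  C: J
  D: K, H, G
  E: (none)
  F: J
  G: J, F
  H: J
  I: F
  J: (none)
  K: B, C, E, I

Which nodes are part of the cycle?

A, B, D, K

DFS with gray/black marking from K:
K gray
  B gray
    C gray
      J gray
      J black
    C black
    F gray
      F→J: J black — skip
    F black
    I gray
      I→F: F black — skip
    I black
    B→J: J black — skip
    A gray
      H gray
        H→J: J black — skip
      H black
      D gray
        D→K: K is gray → back edge
Back edge closes the cycle K → B → A → D → K; its vertices are {A, B, D, K}.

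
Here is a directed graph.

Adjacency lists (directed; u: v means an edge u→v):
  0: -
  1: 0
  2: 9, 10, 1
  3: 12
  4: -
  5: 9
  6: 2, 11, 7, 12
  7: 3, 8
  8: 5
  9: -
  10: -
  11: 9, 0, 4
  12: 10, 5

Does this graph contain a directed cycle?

No

DFS with white/gray/black marking, starting from 8:
8 gray
  5 gray
    9 gray
    9 black
  5 black
8 black
0 gray
0 black
1 gray
  1→0: 0 black — skip
1 black
2 gray
  2→9: 9 black — skip
  10 gray
  10 black
  2→1: 1 black — skip
2 black
3 gray
  12 gray
    12→10: 10 black — skip
    12→5: 5 black — skip
  12 black
3 black
4 gray
4 black
6 gray
  6→2: 2 black — skip
  11 gray
    11→9: 9 black — skip
    11→0: 0 black — skip
    11→4: 4 black — skip
  11 black
  7 gray
    7→3: 3 black — skip
    7→8: 8 black — skip
  7 black
  6→12: 12 black — skip
6 black
Every edge goes to a white or black vertex — no back edge, so the graph is acyclic.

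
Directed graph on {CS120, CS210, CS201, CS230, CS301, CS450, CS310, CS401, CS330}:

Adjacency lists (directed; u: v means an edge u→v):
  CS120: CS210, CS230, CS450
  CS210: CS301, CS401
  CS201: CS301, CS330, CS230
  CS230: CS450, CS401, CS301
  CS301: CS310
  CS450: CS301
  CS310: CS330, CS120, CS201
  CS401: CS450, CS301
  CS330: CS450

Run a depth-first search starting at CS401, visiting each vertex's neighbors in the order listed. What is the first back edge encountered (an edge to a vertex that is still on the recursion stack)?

DFS from CS401 (visiting each vertex's neighbors in the order listed); mark gray on enter, black on exit:
CS401 gray
  CS450 gray
    CS301 gray
      CS310 gray
        CS330 gray
          CS330→CS450: CS450 is gray → back edge
First back edge: CS330 → CS450.

CS330→CS450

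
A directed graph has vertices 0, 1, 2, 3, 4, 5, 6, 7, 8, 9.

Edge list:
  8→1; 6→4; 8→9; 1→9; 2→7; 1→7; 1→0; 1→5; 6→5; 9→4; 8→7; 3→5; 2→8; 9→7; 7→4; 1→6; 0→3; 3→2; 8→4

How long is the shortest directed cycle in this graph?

For each vertex v, BFS finds the shortest path from v back to v.
The shortest such closed walk is 2 → 8 → 1 → 0 → 3 → 2, length 5.

5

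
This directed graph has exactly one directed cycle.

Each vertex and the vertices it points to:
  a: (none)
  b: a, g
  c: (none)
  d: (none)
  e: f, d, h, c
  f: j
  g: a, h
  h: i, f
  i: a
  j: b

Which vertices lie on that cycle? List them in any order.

DFS with gray/black marking from h:
h gray
  i gray
    a gray
    a black
  i black
  f gray
    j gray
      b gray
        b→a: a black — skip
        g gray
          g→a: a black — skip
          g→h: h is gray → back edge
Back edge closes the cycle h → f → j → b → g → h; its vertices are {b, f, g, h, j}.

b, f, g, h, j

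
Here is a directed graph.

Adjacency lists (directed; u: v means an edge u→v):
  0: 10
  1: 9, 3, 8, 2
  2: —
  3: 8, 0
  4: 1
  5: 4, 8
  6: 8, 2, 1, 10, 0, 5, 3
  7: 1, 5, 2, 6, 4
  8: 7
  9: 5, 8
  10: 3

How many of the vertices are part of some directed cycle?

A vertex is on a directed cycle iff it belongs to a strongly connected component of size ≥ 2 (or has a self-loop).
The vertices on cycles are {0, 1, 3, 4, 5, 6, 7, 8, 9, 10} — 10 in total.

10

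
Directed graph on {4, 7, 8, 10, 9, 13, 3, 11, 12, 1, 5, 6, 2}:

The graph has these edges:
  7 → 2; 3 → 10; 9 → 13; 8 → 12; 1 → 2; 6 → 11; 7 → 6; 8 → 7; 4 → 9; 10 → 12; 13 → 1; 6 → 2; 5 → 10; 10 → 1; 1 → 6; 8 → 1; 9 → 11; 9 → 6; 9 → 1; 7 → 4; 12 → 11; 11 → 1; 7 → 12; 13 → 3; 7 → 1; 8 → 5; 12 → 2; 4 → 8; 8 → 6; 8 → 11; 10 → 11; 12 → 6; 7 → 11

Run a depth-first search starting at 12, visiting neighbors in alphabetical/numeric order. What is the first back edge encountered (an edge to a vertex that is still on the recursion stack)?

1→6

DFS from 12 (visiting neighbors in alphabetical/numeric order); mark gray on enter, black on exit:
12 gray
  2 gray
  2 black
  6 gray
    6→2: 2 black — skip
    11 gray
      1 gray
        1→2: 2 black — skip
        1→6: 6 is gray → back edge
First back edge: 1 → 6.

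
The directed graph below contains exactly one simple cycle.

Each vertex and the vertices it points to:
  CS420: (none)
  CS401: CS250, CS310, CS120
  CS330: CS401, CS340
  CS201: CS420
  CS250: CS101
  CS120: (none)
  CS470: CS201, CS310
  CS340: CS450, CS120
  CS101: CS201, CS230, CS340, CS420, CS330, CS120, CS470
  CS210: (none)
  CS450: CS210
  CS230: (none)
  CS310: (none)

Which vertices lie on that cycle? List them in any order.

CS101, CS250, CS330, CS401

DFS with gray/black marking from CS101:
CS101 gray
  CS201 gray
    CS420 gray
    CS420 black
  CS201 black
  CS230 gray
  CS230 black
  CS340 gray
    CS450 gray
      CS210 gray
      CS210 black
    CS450 black
    CS120 gray
    CS120 black
  CS340 black
  CS101→CS420: CS420 black — skip
  CS330 gray
    CS401 gray
      CS250 gray
        CS250→CS101: CS101 is gray → back edge
Back edge closes the cycle CS101 → CS330 → CS401 → CS250 → CS101; its vertices are {CS101, CS250, CS330, CS401}.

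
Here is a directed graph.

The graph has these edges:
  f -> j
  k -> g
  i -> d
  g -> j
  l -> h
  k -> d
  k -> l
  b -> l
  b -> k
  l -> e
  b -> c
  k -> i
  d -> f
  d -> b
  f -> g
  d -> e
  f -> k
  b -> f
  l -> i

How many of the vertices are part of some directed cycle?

A vertex is on a directed cycle iff it belongs to a strongly connected component of size ≥ 2 (or has a self-loop).
The vertices on cycles are {b, d, f, i, k, l} — 6 in total.

6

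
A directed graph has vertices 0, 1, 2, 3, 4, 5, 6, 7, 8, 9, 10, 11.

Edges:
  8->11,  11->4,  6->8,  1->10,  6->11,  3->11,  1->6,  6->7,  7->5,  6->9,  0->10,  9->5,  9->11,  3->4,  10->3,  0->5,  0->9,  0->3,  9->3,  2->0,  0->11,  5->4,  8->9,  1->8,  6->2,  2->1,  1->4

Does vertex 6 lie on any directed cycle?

Yes

6 is on a cycle iff 6 can reach itself via ≥1 edge.
6 → 2 → 1 → 6 — yes.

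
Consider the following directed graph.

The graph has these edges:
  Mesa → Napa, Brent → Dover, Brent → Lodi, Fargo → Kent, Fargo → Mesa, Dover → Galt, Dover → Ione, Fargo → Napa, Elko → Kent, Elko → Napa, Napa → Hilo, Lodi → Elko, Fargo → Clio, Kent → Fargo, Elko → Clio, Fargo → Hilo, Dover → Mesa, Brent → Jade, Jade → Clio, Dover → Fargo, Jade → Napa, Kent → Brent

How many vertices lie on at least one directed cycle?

A vertex is on a directed cycle iff it belongs to a strongly connected component of size ≥ 2 (or has a self-loop).
The vertices on cycles are {Elko, Kent, Lodi, Brent, Dover, Fargo} — 6 in total.

6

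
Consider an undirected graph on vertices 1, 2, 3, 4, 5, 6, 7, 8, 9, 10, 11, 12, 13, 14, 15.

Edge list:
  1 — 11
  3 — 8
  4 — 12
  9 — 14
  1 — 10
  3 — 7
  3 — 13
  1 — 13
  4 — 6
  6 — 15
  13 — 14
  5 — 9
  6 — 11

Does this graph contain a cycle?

No

DFS, tracking each vertex's parent; an edge to a visited non-parent vertex closes a cycle.
Start from 7:
visit 7 (parent –)
  visit 3 (parent 7)
    visit 13 (parent 3)
      visit 14 (parent 13)
        14–13: parent, skip
        visit 9 (parent 14)
          visit 5 (parent 9)
            5–9: parent, skip
          9–14: parent, skip
      13–3: parent, skip
      visit 1 (parent 13)
        visit 10 (parent 1)
          10–1: parent, skip
        1–13: parent, skip
        visit 11 (parent 1)
          11–1: parent, skip
          visit 6 (parent 11)
            visit 15 (parent 6)
              15–6: parent, skip
            visit 4 (parent 6)
              4–6: parent, skip
              visit 12 (parent 4)
                12–4: parent, skip
            6–11: parent, skip
    3–7: parent, skip
    visit 8 (parent 3)
      8–3: parent, skip
visit 2 (parent –)
No non-parent visited neighbor found — the graph is a forest.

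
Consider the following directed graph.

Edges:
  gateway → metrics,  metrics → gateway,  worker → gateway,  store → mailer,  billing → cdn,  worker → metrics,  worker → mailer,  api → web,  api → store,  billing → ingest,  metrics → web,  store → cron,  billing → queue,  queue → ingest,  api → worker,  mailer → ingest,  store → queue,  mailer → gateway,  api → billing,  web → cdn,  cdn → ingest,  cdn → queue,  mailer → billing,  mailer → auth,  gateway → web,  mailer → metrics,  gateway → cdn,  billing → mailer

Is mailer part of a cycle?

Yes

mailer is on a cycle iff mailer can reach itself via ≥1 edge.
mailer → billing → mailer — yes.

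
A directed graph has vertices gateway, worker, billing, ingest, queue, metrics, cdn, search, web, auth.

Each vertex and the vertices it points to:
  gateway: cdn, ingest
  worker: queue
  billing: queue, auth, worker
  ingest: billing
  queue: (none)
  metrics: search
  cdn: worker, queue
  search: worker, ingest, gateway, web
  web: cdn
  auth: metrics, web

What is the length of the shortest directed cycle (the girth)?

5

For each vertex v, BFS finds the shortest path from v back to v.
The shortest such closed walk is auth → metrics → search → ingest → billing → auth, length 5.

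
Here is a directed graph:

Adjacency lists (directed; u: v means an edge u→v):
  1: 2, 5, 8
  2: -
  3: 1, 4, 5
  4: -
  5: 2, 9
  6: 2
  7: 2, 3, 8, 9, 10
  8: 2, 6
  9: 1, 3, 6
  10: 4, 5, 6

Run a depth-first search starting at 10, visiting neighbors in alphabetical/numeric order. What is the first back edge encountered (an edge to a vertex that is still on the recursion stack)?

1→5

DFS from 10 (visiting neighbors in alphabetical/numeric order); mark gray on enter, black on exit:
10 gray
  4 gray
  4 black
  5 gray
    2 gray
    2 black
    9 gray
      1 gray
        1→2: 2 black — skip
        1→5: 5 is gray → back edge
First back edge: 1 → 5.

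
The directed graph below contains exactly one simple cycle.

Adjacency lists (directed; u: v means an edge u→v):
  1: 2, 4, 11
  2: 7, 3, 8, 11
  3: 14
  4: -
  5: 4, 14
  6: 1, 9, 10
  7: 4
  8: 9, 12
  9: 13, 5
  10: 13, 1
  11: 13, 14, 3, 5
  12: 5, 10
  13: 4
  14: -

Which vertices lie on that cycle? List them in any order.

1, 2, 8, 10, 12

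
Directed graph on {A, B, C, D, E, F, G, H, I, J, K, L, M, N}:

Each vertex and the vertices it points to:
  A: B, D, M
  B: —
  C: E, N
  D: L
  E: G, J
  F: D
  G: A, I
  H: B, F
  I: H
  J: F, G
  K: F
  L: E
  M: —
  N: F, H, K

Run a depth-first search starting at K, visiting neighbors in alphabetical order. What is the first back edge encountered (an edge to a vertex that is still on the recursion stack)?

DFS from K (visiting neighbors in alphabetical order); mark gray on enter, black on exit:
K gray
  F gray
    D gray
      L gray
        E gray
          G gray
            A gray
              B gray
              B black
              A→D: D is gray → back edge
First back edge: A → D.

A→D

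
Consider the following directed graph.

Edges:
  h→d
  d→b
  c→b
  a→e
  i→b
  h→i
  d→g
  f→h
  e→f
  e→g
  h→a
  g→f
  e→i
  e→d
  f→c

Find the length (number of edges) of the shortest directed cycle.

For each vertex v, BFS finds the shortest path from v back to v.
The shortest such closed walk is e → f → h → a → e, length 4.

4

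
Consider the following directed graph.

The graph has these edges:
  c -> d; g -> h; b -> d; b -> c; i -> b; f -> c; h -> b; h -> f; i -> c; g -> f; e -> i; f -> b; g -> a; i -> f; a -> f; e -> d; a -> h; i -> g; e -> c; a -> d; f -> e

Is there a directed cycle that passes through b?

No

b lies on a cycle iff there is a path from b back to itself.
Exploring from b, it never reaches itself; equivalently, its strongly connected component is a singleton.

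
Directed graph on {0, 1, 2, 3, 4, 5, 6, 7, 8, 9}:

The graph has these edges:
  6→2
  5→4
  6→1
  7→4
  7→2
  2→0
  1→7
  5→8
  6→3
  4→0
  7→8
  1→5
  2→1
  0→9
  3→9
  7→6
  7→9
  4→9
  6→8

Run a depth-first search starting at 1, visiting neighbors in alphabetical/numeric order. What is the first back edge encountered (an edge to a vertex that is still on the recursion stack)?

DFS from 1 (visiting neighbors in alphabetical/numeric order); mark gray on enter, black on exit:
1 gray
  5 gray
    4 gray
      0 gray
        9 gray
        9 black
      0 black
      4→9: 9 black — skip
    4 black
    8 gray
    8 black
  5 black
  7 gray
    2 gray
      2→0: 0 black — skip
      2→1: 1 is gray → back edge
First back edge: 2 → 1.

2->1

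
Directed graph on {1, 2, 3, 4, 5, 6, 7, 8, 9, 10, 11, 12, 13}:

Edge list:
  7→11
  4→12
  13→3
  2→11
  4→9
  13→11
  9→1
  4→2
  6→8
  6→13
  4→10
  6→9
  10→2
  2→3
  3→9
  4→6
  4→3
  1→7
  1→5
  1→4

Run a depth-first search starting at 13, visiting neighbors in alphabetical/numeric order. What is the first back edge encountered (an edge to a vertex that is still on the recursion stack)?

DFS from 13 (visiting neighbors in alphabetical/numeric order); mark gray on enter, black on exit:
13 gray
  3 gray
    9 gray
      1 gray
        4 gray
          2 gray
            2→3: 3 is gray → back edge
First back edge: 2 → 3.

2->3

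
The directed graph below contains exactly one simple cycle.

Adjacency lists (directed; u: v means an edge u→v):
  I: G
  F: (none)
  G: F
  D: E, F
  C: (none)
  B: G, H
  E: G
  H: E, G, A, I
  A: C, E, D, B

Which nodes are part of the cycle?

A, B, H

DFS with gray/black marking from B:
B gray
  G gray
    F gray
    F black
  G black
  H gray
    E gray
      E→G: G black — skip
    E black
    H→G: G black — skip
    A gray
      C gray
      C black
      A→E: E black — skip
      D gray
        D→E: E black — skip
        D→F: F black — skip
      D black
      A→B: B is gray → back edge
Back edge closes the cycle B → H → A → B; its vertices are {A, B, H}.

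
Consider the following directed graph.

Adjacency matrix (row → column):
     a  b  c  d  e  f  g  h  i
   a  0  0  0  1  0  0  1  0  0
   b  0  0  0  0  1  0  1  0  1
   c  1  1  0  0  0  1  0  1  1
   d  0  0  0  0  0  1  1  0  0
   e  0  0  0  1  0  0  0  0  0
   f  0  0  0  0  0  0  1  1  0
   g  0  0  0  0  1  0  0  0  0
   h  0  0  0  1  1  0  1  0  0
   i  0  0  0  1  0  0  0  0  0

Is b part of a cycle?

b lies on a cycle iff there is a path from b back to itself.
Exploring from b, it never reaches itself; equivalently, its strongly connected component is a singleton.

No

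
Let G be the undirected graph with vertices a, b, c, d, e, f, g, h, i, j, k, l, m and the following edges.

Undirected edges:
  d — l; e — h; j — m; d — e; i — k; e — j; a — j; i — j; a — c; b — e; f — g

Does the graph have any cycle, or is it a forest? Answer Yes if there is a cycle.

DFS, tracking each vertex's parent; an edge to a visited non-parent vertex closes a cycle.
Start from f:
visit f (parent –)
  visit g (parent f)
    g–f: parent, skip
visit a (parent –)
  visit c (parent a)
    c–a: parent, skip
  visit j (parent a)
    visit i (parent j)
      visit k (parent i)
        k–i: parent, skip
      i–j: parent, skip
    visit e (parent j)
      visit b (parent e)
        b–e: parent, skip
      e–j: parent, skip
      visit h (parent e)
        h–e: parent, skip
      visit d (parent e)
        visit l (parent d)
          l–d: parent, skip
        d–e: parent, skip
    j–a: parent, skip
    visit m (parent j)
      m–j: parent, skip
No non-parent visited neighbor found — the graph is a forest.

No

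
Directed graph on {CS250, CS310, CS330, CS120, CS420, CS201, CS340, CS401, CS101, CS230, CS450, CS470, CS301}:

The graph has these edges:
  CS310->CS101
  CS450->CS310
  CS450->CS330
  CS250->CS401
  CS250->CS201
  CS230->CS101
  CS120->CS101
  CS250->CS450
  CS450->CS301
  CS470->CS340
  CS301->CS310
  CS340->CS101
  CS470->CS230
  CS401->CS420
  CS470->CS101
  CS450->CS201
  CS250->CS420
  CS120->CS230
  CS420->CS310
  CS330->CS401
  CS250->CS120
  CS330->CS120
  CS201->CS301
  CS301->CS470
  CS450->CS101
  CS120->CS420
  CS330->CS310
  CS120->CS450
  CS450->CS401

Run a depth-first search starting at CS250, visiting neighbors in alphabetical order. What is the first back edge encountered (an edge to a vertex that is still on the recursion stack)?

DFS from CS250 (visiting neighbors in alphabetical order); mark gray on enter, black on exit:
CS250 gray
  CS120 gray
    CS101 gray
    CS101 black
    CS230 gray
      CS230→CS101: CS101 black — skip
    CS230 black
    CS420 gray
      CS310 gray
        CS310→CS101: CS101 black — skip
      CS310 black
    CS420 black
    CS450 gray
      CS450→CS101: CS101 black — skip
      CS201 gray
        CS301 gray
          CS301→CS310: CS310 black — skip
          CS470 gray
            CS470→CS101: CS101 black — skip
            CS470→CS230: CS230 black — skip
            CS340 gray
              CS340→CS101: CS101 black — skip
            CS340 black
          CS470 black
        CS301 black
      CS201 black
      CS450→CS301: CS301 black — skip
      CS450→CS310: CS310 black — skip
      CS330 gray
        CS330→CS120: CS120 is gray → back edge
First back edge: CS330 → CS120.

CS330->CS120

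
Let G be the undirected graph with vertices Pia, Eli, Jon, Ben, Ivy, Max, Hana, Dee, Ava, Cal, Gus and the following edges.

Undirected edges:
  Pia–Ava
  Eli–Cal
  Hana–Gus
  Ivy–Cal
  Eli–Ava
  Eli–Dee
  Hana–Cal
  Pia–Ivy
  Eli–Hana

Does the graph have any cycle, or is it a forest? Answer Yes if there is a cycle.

DFS, tracking each vertex's parent; an edge to a visited non-parent vertex closes a cycle.
Start from Dee:
visit Dee (parent –)
  visit Eli (parent Dee)
    visit Hana (parent Eli)
      Hana–Eli: parent, skip
      visit Gus (parent Hana)
        Gus–Hana: parent, skip
      visit Cal (parent Hana)
        Cal–Hana: parent, skip
        visit Ivy (parent Cal)
          visit Pia (parent Ivy)
            visit Ava (parent Pia)
              Ava–Pia: parent, skip
              Ava–Eli: Eli visited and ≠ parent → cycle
Cycle: Eli – Hana – Cal – Ivy – Pia – Ava – Eli.

Yes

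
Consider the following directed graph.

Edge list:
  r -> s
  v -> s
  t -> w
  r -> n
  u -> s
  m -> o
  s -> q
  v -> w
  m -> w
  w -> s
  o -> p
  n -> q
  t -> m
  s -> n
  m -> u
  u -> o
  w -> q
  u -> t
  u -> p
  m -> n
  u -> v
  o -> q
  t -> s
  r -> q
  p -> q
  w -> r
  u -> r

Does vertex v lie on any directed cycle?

v lies on a cycle iff there is a path from v back to itself.
Exploring from v, it never reaches itself; equivalently, its strongly connected component is a singleton.

No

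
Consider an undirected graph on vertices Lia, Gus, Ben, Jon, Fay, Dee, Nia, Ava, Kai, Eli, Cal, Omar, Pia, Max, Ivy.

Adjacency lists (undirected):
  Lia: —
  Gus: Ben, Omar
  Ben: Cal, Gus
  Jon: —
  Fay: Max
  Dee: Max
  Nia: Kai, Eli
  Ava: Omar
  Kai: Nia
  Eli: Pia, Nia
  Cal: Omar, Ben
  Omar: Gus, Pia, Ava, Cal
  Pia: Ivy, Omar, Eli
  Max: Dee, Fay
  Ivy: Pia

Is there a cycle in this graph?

DFS, tracking each vertex's parent; an edge to a visited non-parent vertex closes a cycle.
Start from Dee:
visit Dee (parent –)
  visit Max (parent Dee)
    Max–Dee: parent, skip
    visit Fay (parent Max)
      Fay–Max: parent, skip
visit Lia (parent –)
visit Gus (parent –)
  visit Ben (parent Gus)
    visit Cal (parent Ben)
      visit Omar (parent Cal)
        Omar–Gus: Gus visited and ≠ parent → cycle
Cycle: Gus – Ben – Cal – Omar – Gus.

Yes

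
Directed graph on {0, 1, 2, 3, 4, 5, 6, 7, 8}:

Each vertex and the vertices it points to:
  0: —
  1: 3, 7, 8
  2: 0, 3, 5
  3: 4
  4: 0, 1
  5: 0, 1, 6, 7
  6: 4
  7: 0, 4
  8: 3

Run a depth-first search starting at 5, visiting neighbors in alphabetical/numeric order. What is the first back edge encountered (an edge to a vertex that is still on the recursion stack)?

4→1

DFS from 5 (visiting neighbors in alphabetical/numeric order); mark gray on enter, black on exit:
5 gray
  0 gray
  0 black
  1 gray
    3 gray
      4 gray
        4→0: 0 black — skip
        4→1: 1 is gray → back edge
First back edge: 4 → 1.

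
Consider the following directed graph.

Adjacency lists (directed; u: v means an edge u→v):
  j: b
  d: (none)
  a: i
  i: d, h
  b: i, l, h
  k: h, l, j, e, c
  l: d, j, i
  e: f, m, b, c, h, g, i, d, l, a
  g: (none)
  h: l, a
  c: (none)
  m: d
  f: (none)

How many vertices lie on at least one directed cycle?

6

A vertex is on a directed cycle iff it belongs to a strongly connected component of size ≥ 2 (or has a self-loop).
The vertices on cycles are {a, b, h, i, j, l} — 6 in total.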